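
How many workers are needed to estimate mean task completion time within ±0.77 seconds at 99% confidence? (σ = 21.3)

n = (z*σ/E)² = (2.576×21.3/0.77)² = 5077.7 → n = 5078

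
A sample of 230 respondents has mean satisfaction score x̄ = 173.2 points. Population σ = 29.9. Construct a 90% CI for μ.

CI = x̄ ± z*(σ/√n) = 173.2 ± 1.645(29.9/√230) = 173.2 ± 3.24 = (169.96, 176.44)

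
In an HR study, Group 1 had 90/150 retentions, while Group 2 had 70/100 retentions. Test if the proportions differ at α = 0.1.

p̂₁ = 0.6, p̂₂ = 0.7, pooled p̂ = 0.64. z = -1.614. Critical: ±1.645. Fail to reject H₀.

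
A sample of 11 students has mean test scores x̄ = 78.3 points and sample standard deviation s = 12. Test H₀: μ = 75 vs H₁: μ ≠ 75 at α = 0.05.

t = (x̄ - μ₀)/(s/√n) = (78.3 - 75)/(12/√11) = 0.912. df = 10, critical t = ±2.228. Fail to reject H₀.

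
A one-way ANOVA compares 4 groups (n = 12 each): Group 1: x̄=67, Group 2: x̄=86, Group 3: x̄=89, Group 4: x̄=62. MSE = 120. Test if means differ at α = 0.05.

Grand mean = 76.0. SS_between = 6552.0, MS_between = 2184.0. F = 18.2, F_crit ≈ 2.816. Reject H₀.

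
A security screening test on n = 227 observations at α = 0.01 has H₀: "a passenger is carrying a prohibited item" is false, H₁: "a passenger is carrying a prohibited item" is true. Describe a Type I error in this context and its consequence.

Type I error: rejecting H₀ when it is true — concluding that a passenger is carrying a prohibited item when in fact it is not. Consequence: detaining an innocent passenger — delay and inconvenience.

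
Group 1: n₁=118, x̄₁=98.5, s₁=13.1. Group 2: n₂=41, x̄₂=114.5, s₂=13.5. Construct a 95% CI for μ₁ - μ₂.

Difference = -16.0. SE = √(13.1²/118 + 13.5²/41) = 2.429. CI = (-20.76, -11.24)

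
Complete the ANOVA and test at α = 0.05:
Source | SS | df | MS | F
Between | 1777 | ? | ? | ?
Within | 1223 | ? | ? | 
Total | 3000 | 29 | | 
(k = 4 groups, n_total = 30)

df_between = 3, df_within = 26. MS_between = 592.33, MS_within = 47.04. F = 12.593, F_crit ≈ 2.975. Reject H₀.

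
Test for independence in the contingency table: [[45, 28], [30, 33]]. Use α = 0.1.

χ² = 2.689. df = 1, critical = 2.706. Fail to reject H₀. No evidence of dependence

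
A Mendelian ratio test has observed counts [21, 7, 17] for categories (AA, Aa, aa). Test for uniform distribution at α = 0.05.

Expected = 15 each. χ² = Σ(O-E)²/E = 6.933. df = 2, critical value = 5.991. Reject H₀.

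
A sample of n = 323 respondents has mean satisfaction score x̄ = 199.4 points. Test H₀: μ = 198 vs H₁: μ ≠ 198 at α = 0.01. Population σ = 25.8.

z = (x̄ - μ₀)/(σ/√n) = (199.4 - 198)/(25.8/√323) = 0.975. Critical value: ±2.576. Since |0.975| ≤ 2.576, Fail to reject H₀.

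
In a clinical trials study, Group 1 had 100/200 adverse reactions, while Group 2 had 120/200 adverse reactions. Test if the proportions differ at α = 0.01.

p̂₁ = 0.5, p̂₂ = 0.6, pooled p̂ = 0.55. z = -2.01. Critical: ±2.576. Fail to reject H₀.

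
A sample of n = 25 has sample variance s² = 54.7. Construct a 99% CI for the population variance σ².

df = 24. χ²_{0.005} = 45.559, χ²_{0.995} = 9.886. CI for σ² = ((n-1)s²/χ²_{α/2}, (n-1)s²/χ²_{1-α/2}) = (24·54.7/45.559, 24·54.7/9.886) = (28.82, 132.79)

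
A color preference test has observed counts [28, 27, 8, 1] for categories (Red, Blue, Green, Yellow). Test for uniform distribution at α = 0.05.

Expected = 16 each. χ² = Σ(O-E)²/E = 34.625. df = 3, critical value = 7.815. Reject H₀.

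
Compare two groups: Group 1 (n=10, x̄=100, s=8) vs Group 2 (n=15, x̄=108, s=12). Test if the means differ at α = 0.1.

Pooled sp = 10.62. t = -1.846, df = 23. Critical t = ±1.714. Reject H₀.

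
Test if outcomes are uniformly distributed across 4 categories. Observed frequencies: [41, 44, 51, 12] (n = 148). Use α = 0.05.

Expected = 37 each. χ² = Σ(O-E)²/E = 23.946. df = 3, critical value = 7.815. Reject H₀.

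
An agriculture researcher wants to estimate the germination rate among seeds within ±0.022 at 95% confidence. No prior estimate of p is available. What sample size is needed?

Conservative approach: use p = 0.5 (maximizes p(1-p) = 0.25). n = z²(0.25)/E² = 1.96²×0.25/0.022² = 1984.3 → n = 1985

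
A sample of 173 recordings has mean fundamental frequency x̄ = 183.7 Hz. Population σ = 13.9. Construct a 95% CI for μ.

CI = x̄ ± z*(σ/√n) = 183.7 ± 1.96(13.9/√173) = 183.7 ± 2.07 = (181.63, 185.77)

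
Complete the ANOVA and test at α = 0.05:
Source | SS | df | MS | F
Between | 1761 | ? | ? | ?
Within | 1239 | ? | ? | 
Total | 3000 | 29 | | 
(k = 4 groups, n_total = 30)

df_between = 3, df_within = 26. MS_between = 587.0, MS_within = 47.65. F = 12.318, F_crit ≈ 2.975. Reject H₀.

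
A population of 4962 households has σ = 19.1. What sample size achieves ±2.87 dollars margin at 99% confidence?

Without FPC: n₀ = (2.576×19.1/2.87)² = 293.897. With FPC: n = n₀N/(n₀+N-1) = 277.5 → n = 278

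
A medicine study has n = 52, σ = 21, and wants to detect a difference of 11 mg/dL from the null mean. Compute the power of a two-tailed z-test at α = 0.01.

SE = σ/√n = 21/√52 = 2.912. Non-centrality λ = d/SE = 11/2.912 = 3.777. Power ≈ Φ(λ - z_{α/2}) = Φ(3.777 - 2.576) = Φ(1.201) = 0.885.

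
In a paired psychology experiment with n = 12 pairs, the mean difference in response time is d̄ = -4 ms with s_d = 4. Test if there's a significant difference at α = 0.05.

t = d̄/(s_d/√n) = -4/(4/√12) = -3.464. df = 11, critical t = ±2.201. Reject H₀.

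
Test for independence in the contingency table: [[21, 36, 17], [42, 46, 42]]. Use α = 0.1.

χ² = 3.721. df = 2, critical = 4.605. Fail to reject H₀. No evidence of dependence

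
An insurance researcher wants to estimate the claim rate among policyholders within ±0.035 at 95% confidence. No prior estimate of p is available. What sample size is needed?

Conservative approach: use p = 0.5 (maximizes p(1-p) = 0.25). n = z²(0.25)/E² = 1.96²×0.25/0.035² = 784.0 → n = 784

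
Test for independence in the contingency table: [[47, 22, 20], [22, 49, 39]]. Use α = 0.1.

χ² = 23.49. df = 2, critical = 4.605. Reject H₀. Variables are dependent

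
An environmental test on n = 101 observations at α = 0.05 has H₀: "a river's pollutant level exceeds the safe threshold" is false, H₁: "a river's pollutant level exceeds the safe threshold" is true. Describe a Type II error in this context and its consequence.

Type II error: failing to reject H₀ when it is false — concluding that a river's pollutant level exceeds the safe threshold is not supported when in fact it is. Consequence: allowing unsafe pollution to continue.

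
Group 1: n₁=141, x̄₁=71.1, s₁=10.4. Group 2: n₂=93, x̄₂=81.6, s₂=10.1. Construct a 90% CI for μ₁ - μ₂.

Difference = -10.5. SE = √(10.4²/141 + 10.1²/93) = 1.365. CI = (-12.75, -8.25)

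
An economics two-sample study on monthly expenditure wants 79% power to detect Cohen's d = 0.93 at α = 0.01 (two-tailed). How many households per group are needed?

z_{α/2} = 2.576, z_β = Φ⁻¹(0.79) = 0.806. For large effect (d = 0.93): n per group = 2(z_{α/2} + z_β)²/d² = 2(2.576 + 0.806)²/0.93² = 26.4 → 27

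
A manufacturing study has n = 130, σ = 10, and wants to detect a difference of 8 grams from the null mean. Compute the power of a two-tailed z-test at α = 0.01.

SE = σ/√n = 10/√130 = 0.877. Non-centrality λ = d/SE = 8/0.877 = 9.121. Power ≈ Φ(λ - z_{α/2}) = Φ(9.121 - 2.576) = Φ(6.545) = 1.0.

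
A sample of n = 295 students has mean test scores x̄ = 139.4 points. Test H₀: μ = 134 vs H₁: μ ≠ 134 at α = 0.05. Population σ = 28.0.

z = (x̄ - μ₀)/(σ/√n) = (139.4 - 134)/(28.0/√295) = 3.312. Critical value: ±1.96. Since |3.312| > 1.96, Reject H₀.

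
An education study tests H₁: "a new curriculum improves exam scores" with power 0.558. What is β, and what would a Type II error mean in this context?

β = 1 - power = 1 - 0.558 = 0.442. A Type II error is failing to reject H₀ when H₀ is false (false negative) — here, failing to conclude that a new curriculum improves exam scores when in fact it is true. Consequence: keeping the old curriculum when the new one would have helped students.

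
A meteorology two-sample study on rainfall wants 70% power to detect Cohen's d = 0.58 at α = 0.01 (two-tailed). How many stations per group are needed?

z_{α/2} = 2.576, z_β = Φ⁻¹(0.7) = 0.524. For medium effect (d = 0.58): n per group = 2(z_{α/2} + z_β)²/d² = 2(2.576 + 0.524)²/0.58² = 57.1 → 58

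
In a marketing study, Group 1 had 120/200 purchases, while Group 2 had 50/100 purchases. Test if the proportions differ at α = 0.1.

p̂₁ = 0.6, p̂₂ = 0.5, pooled p̂ = 0.567. z = 1.648. Critical: ±1.645. Reject H₀.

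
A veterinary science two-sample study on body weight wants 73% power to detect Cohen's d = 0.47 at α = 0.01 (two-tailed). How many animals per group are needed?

z_{α/2} = 2.576, z_β = Φ⁻¹(0.73) = 0.613. For small effect (d = 0.47): n per group = 2(z_{α/2} + z_β)²/d² = 2(2.576 + 0.613)²/0.47² = 92.1 → 93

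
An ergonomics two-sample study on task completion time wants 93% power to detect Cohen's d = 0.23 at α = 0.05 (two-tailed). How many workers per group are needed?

z_{α/2} = 1.96, z_β = Φ⁻¹(0.93) = 1.476. For small effect (d = 0.23): n per group = 2(z_{α/2} + z_β)²/d² = 2(1.96 + 1.476)²/0.23² = 446.4 → 447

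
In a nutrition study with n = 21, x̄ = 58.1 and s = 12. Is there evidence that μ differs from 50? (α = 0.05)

t = (x̄ - μ₀)/(s/√n) = (58.1 - 50)/(12/√21) = 3.093. df = 20, critical t = ±2.086. Reject H₀.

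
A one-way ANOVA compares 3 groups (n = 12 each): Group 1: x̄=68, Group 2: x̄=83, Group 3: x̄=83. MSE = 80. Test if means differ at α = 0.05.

Grand mean = 78.0. SS_between = 1800.0, MS_between = 900.0. F = 11.25, F_crit ≈ 3.285. Reject H₀.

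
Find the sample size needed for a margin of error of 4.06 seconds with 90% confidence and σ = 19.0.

n = (z*σ/E)² = (1.645×19.0/4.06)² = 59.3 → n = 60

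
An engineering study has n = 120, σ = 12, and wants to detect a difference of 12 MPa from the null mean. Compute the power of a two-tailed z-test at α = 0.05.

SE = σ/√n = 12/√120 = 1.095. Non-centrality λ = d/SE = 12/1.095 = 10.954. Power ≈ Φ(λ - z_{α/2}) = Φ(10.954 - 1.96) = Φ(8.994) = 1.0.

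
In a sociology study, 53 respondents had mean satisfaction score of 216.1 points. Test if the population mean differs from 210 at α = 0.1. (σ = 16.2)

z = (x̄ - μ₀)/(σ/√n) = (216.1 - 210)/(16.2/√53) = 2.741. Critical value: ±1.645. Since |2.741| > 1.645, Reject H₀.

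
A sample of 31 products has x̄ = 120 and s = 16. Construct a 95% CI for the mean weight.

CI = x̄ ± t*(s/√n) = 120 ± 2.042(16/√31) = (114.13, 125.87)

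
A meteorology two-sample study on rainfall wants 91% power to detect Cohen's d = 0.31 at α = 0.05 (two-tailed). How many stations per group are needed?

z_{α/2} = 1.96, z_β = Φ⁻¹(0.91) = 1.341. For small effect (d = 0.31): n per group = 2(z_{α/2} + z_β)²/d² = 2(1.96 + 1.341)²/0.31² = 226.8 → 227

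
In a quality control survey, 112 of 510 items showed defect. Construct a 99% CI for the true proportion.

p̂ = 0.22. CI = p̂ ± z*√(p̂(1-p̂)/n) = (0.172, 0.267)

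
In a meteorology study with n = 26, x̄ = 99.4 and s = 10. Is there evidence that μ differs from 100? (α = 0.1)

t = (x̄ - μ₀)/(s/√n) = (99.4 - 100)/(10/√26) = -0.306. df = 25, critical t = ±1.708. Fail to reject H₀.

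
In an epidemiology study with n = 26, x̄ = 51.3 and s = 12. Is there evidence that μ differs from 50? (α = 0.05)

t = (x̄ - μ₀)/(s/√n) = (51.3 - 50)/(12/√26) = 0.552. df = 25, critical t = ±2.06. Fail to reject H₀.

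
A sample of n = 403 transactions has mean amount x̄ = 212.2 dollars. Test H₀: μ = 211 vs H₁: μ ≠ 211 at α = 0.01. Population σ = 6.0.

z = (x̄ - μ₀)/(σ/√n) = (212.2 - 211)/(6.0/√403) = 4.015. Critical value: ±2.576. Since |4.015| > 2.576, Reject H₀.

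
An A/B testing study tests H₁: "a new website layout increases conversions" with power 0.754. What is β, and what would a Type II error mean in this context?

β = 1 - power = 1 - 0.754 = 0.246. A Type II error is failing to reject H₀ when H₀ is false (false negative) — here, failing to conclude that a new website layout increases conversions when in fact it is true. Consequence: discarding a layout that would have improved conversions — lost revenue.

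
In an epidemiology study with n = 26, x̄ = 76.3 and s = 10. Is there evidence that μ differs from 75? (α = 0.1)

t = (x̄ - μ₀)/(s/√n) = (76.3 - 75)/(10/√26) = 0.663. df = 25, critical t = ±1.708. Fail to reject H₀.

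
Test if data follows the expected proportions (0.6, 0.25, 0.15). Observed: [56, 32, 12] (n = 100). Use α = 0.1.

Expected: [60.0, 25.0, 15.0]. χ² = 2.827. df = 2, critical = 4.605. Fail to reject H₀.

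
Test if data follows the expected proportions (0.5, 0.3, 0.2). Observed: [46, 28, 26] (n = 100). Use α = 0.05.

Expected: [50.0, 30.0, 20.0]. χ² = 2.253. df = 2, critical = 5.991. Fail to reject H₀.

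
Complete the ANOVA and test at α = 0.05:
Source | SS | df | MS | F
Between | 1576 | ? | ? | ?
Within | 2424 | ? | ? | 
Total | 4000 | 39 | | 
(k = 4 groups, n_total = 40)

df_between = 3, df_within = 36. MS_between = 525.33, MS_within = 67.33. F = 7.802, F_crit ≈ 2.866. Reject H₀.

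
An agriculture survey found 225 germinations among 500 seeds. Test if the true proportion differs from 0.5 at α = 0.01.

p̂ = 0.45, p₀ = 0.5. z = (p̂ - p₀)/√(p₀(1-p₀)/n) = -2.236. Critical: ±2.576. Fail to reject H₀.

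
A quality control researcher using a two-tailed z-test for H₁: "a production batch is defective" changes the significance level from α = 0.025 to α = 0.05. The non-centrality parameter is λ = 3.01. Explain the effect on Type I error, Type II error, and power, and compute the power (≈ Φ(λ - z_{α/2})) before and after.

Increasing α from 0.025 to 0.05:
• Type I error rate increases (α is the Type I rate by definition).
• Critical value moves from z_{α/2} = 2.241 to 1.96, so power = Φ(λ - z_{α/2}) goes from Φ(3.01 - 2.241) = 0.779 to Φ(3.01 - 1.96) = 0.853.
• Type II error rate β = 1 - power therefore decreases (0.221 → 0.147).
Appropriate when false negatives are costly — here, shipping a defective batch — faulty products reach customers.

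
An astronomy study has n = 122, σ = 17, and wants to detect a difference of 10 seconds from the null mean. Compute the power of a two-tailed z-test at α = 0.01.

SE = σ/√n = 17/√122 = 1.539. Non-centrality λ = d/SE = 10/1.539 = 6.497. Power ≈ Φ(λ - z_{α/2}) = Φ(6.497 - 2.576) = Φ(3.921) = 1.0.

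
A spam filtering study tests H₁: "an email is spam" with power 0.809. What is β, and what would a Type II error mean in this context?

β = 1 - power = 1 - 0.809 = 0.191. A Type II error is failing to reject H₀ when H₀ is false (false negative) — here, failing to conclude that an email is spam when in fact it is true. Consequence: a spam email lands in the inbox.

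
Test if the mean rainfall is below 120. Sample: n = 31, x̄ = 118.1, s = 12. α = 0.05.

t = (118.1 - 120)/(12/√31) = -0.882, df = 30. Critical t = -1.697. Fail to reject H₀.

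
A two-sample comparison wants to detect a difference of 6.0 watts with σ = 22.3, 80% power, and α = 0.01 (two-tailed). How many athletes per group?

n per group = 2(z_α/2 + z_β)²σ²/d² = 2×(2.576 + 0.84)²×22.3²/6.0² = 322.4 → n = 323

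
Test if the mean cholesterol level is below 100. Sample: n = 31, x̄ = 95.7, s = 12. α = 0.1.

t = (95.7 - 100)/(12/√31) = -1.995, df = 30. Critical t = -1.31. Reject H₀.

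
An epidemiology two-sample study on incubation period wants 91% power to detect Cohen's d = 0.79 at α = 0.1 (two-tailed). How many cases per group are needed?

z_{α/2} = 1.645, z_β = Φ⁻¹(0.91) = 1.341. For medium effect (d = 0.79): n per group = 2(z_{α/2} + z_β)²/d² = 2(1.645 + 1.341)²/0.79² = 28.6 → 29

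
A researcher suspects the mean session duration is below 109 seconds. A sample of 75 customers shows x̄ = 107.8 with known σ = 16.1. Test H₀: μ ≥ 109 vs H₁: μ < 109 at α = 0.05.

z = -0.645. Critical value: -1.645. Fail to reject H₀.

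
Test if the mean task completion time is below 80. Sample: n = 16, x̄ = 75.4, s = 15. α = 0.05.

t = (75.4 - 80)/(15/√16) = -1.227, df = 15. Critical t = -1.753. Fail to reject H₀.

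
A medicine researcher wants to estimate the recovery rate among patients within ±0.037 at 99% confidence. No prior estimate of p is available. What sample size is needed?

Conservative approach: use p = 0.5 (maximizes p(1-p) = 0.25). n = z²(0.25)/E² = 2.576²×0.25/0.037² = 1211.8 → n = 1212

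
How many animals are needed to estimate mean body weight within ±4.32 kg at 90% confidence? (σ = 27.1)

n = (z*σ/E)² = (1.645×27.1/4.32)² = 106.5 → n = 107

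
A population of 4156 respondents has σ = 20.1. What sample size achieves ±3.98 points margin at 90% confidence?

Without FPC: n₀ = (1.645×20.1/3.98)² = 69.017. With FPC: n = n₀N/(n₀+N-1) = 67.9 → n = 68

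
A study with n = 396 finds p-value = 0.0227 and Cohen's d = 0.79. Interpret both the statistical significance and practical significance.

Statistically significant (p = 0.0227 < 0.05). Cohen's d = 0.79 indicates a medium effect size. Both statistical and practical significance should be considered.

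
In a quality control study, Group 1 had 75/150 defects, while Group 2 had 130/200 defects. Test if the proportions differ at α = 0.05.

p̂₁ = 0.5, p̂₂ = 0.65, pooled p̂ = 0.586. z = -2.819. Critical: ±1.96. Reject H₀.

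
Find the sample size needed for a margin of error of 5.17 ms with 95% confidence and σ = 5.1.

n = (z*σ/E)² = (1.96×5.1/5.17)² = 3.7 → n = 4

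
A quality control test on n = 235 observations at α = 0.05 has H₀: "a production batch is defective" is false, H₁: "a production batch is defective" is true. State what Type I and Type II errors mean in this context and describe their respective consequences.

Type I (false positive): concluding that a production batch is defective when it is not — scrapping a good batch — wasted material and cost for no reason. Type II (false negative): failing to conclude that a production batch is defective when it is — shipping a defective batch — faulty products reach customers. Which is costlier depends on domain priorities and is a judgement call rather than a statistical fact.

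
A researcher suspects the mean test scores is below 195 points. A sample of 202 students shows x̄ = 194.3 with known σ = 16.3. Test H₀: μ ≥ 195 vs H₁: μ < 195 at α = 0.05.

z = -0.61. Critical value: -1.645. Fail to reject H₀.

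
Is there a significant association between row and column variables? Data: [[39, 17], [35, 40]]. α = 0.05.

χ² = 6.886. df = 1, critical = 3.841. Reject H₀. Variables are dependent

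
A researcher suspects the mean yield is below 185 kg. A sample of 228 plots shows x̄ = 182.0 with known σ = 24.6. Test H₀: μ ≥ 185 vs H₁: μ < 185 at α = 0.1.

z = -1.841. Critical value: -1.28. Reject H₀.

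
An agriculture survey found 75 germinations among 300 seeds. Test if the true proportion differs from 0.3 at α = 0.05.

p̂ = 0.25, p₀ = 0.3. z = (p̂ - p₀)/√(p₀(1-p₀)/n) = -1.89. Critical: ±1.96. Fail to reject H₀.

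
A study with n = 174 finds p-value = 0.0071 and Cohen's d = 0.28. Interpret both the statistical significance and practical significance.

Statistically significant (p = 0.0071 < 0.05). Cohen's d = 0.28 indicates a small effect size. Both statistical and practical significance should be considered.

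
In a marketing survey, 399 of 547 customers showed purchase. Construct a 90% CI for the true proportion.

p̂ = 0.729. CI = p̂ ± z*√(p̂(1-p̂)/n) = (0.698, 0.761)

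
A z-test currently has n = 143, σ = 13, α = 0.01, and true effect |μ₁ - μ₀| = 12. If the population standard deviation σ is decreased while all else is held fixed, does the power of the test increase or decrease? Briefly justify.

Power increases: a smaller σ shrinks the standard error σ/√n, moving the sampling distribution under H₁ further from the critical value.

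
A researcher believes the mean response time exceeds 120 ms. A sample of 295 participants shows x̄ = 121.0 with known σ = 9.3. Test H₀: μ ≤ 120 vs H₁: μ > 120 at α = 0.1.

z = 1.847. Critical value: 1.28. Reject H₀.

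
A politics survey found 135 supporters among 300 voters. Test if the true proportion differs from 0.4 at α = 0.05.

p̂ = 0.45, p₀ = 0.4. z = (p̂ - p₀)/√(p₀(1-p₀)/n) = 1.768. Critical: ±1.96. Fail to reject H₀.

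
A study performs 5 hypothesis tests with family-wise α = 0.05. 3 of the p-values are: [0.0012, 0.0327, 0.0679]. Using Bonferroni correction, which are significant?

Bonferroni α = 0.05/5 = 0.01. Significant p-values: [0.0012]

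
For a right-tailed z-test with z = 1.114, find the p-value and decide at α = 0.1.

p = P(Z > 1.114) = 1 - Φ(1.114) ≈ 0.1326. Since p ≥ 0.1, fail to reject H₀ (not significant) at α = 0.1.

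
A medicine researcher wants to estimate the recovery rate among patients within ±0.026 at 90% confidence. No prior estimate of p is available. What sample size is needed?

Conservative approach: use p = 0.5 (maximizes p(1-p) = 0.25). n = z²(0.25)/E² = 1.645²×0.25/0.026² = 1000.7 → n = 1001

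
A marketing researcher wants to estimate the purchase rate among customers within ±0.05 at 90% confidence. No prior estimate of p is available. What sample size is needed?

Conservative approach: use p = 0.5 (maximizes p(1-p) = 0.25). n = z²(0.25)/E² = 1.645²×0.25/0.05² = 270.6 → n = 271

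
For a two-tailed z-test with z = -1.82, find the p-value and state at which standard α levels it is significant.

p = 2·P(Z > |-1.82|) = 2·(1 - Φ(1.82)) ≈ 0.0688. Significant at α = 0.1.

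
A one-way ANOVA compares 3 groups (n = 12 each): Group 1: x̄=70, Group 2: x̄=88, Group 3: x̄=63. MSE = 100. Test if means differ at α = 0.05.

Grand mean = 73.67. SS_between = 3992.0, MS_between = 1996.0. F = 19.96, F_crit ≈ 3.285. Reject H₀.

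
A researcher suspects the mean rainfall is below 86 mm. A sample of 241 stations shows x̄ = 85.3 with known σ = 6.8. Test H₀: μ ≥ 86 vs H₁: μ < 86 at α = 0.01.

z = -1.598. Critical value: -2.33. Fail to reject H₀.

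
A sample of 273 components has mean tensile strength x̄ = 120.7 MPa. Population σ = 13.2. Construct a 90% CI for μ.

CI = x̄ ± z*(σ/√n) = 120.7 ± 1.645(13.2/√273) = 120.7 ± 1.31 = (119.39, 122.01)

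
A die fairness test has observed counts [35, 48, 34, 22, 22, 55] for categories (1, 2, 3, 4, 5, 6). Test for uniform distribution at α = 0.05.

Expected = 36 each. χ² = Σ(O-E)²/E = 25.056. df = 5, critical value = 11.07. Reject H₀.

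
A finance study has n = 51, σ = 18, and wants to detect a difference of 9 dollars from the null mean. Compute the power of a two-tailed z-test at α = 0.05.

SE = σ/√n = 18/√51 = 2.521. Non-centrality λ = d/SE = 9/2.521 = 3.571. Power ≈ Φ(λ - z_{α/2}) = Φ(3.571 - 1.96) = Φ(1.611) = 0.946.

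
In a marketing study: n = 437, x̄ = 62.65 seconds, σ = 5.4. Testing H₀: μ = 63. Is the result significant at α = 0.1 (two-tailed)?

z = (62.65 - 63)/(5.4/√437) = -1.355. Since |z| ≤ 1.645, not significant at α = 0.1.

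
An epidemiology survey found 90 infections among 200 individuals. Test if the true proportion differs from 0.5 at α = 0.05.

p̂ = 0.45, p₀ = 0.5. z = (p̂ - p₀)/√(p₀(1-p₀)/n) = -1.414. Critical: ±1.96. Fail to reject H₀.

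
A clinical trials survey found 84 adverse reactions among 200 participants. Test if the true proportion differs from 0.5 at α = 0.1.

p̂ = 0.42, p₀ = 0.5. z = (p̂ - p₀)/√(p₀(1-p₀)/n) = -2.263. Critical: ±1.645. Reject H₀.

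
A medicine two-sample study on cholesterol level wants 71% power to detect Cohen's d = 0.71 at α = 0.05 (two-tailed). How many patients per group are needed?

z_{α/2} = 1.96, z_β = Φ⁻¹(0.71) = 0.553. For medium effect (d = 0.71): n per group = 2(z_{α/2} + z_β)²/d² = 2(1.96 + 0.553)²/0.71² = 25.1 → 26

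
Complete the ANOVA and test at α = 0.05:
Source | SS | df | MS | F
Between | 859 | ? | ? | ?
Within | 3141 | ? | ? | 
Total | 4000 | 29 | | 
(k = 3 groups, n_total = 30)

df_between = 2, df_within = 27. MS_between = 429.5, MS_within = 116.33. F = 3.692, F_crit ≈ 3.354. Reject H₀.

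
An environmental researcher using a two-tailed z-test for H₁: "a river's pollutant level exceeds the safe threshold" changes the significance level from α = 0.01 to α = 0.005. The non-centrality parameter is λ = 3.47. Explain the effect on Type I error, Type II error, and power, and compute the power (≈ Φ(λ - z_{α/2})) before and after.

Decreasing α from 0.01 to 0.005:
• Type I error rate decreases (α is the Type I rate by definition).
• Critical value moves from z_{α/2} = 2.576 to 2.807, so power = Φ(λ - z_{α/2}) goes from Φ(3.47 - 2.576) = 0.814 to Φ(3.47 - 2.807) = 0.746.
• Type II error rate β = 1 - power therefore increases (0.186 → 0.254).
Appropriate when false positives are costly — here, shutting down a compliant factory unnecessarily.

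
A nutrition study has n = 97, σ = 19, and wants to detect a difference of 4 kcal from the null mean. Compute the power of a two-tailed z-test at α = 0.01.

SE = σ/√n = 19/√97 = 1.929. Non-centrality λ = d/SE = 4/1.929 = 2.073. Power ≈ Φ(λ - z_{α/2}) = Φ(2.073 - 2.576) = Φ(-0.503) = 0.308.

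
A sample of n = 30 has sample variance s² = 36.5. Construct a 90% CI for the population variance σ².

df = 29. χ²_{0.05} = 42.557, χ²_{0.95} = 17.708. CI for σ² = ((n-1)s²/χ²_{α/2}, (n-1)s²/χ²_{1-α/2}) = (29·36.5/42.557, 29·36.5/17.708) = (24.87, 59.78)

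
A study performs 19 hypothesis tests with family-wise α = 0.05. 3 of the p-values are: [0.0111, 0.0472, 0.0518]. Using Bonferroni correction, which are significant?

Bonferroni α = 0.05/19 = 0.00263. None of the given p-values are significant.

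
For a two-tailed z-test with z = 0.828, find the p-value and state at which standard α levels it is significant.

p = 2·P(Z > |0.828|) = 2·(1 - Φ(0.828)) ≈ 0.4077. Not significant at any standard level.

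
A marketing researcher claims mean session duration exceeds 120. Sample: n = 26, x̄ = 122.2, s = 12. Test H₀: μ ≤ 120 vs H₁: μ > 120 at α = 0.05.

t = (122.2 - 120)/(12/√26) = 0.935, df = 25. Critical t = 1.708. Fail to reject H₀.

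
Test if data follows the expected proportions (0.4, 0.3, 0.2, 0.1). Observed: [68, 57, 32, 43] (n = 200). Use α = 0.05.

Expected: [80.0, 60.0, 40.0, 20.0]. χ² = 30.0. df = 3, critical = 7.815. Reject H₀.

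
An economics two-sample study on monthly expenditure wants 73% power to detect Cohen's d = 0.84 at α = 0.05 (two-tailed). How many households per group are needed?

z_{α/2} = 1.96, z_β = Φ⁻¹(0.73) = 0.613. For large effect (d = 0.84): n per group = 2(z_{α/2} + z_β)²/d² = 2(1.96 + 0.613)²/0.84² = 18.8 → 19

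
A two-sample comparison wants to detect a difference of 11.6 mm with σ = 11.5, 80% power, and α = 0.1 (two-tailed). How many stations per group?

n per group = 2(z_α/2 + z_β)²σ²/d² = 2×(1.645 + 0.84)²×11.5²/11.6² = 12.1 → n = 13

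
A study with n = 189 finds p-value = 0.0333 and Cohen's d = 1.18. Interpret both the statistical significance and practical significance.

Statistically significant (p = 0.0333 < 0.05). Cohen's d = 1.18 indicates a large effect size. Both statistical and practical significance should be considered.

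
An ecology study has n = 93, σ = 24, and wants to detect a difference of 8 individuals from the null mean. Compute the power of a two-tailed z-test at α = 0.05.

SE = σ/√n = 24/√93 = 2.489. Non-centrality λ = d/SE = 8/2.489 = 3.215. Power ≈ Φ(λ - z_{α/2}) = Φ(3.215 - 1.96) = Φ(1.255) = 0.895.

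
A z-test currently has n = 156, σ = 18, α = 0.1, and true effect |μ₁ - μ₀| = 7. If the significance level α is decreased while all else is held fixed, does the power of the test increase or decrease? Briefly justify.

Power decreases: a smaller α raises the critical value, so less of the H₁ sampling distribution falls in the rejection region.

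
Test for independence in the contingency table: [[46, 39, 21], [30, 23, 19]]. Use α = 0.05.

χ² = 1.145. df = 2, critical = 5.991. Fail to reject H₀. No evidence of dependence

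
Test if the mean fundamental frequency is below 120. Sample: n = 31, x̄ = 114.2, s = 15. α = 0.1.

t = (114.2 - 120)/(15/√31) = -2.153, df = 30. Critical t = -1.31. Reject H₀.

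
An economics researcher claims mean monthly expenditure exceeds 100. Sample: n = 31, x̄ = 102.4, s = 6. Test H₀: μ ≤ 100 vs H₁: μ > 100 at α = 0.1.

t = (102.4 - 100)/(6/√31) = 2.227, df = 30. Critical t = 1.31. Reject H₀.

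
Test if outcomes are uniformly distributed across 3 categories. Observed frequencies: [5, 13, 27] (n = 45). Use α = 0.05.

Expected = 15 each. χ² = Σ(O-E)²/E = 16.533. df = 2, critical value = 5.991. Reject H₀.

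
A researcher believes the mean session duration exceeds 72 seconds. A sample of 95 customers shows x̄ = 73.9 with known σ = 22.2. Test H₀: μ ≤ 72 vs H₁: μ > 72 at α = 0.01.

z = 0.834. Critical value: 2.33. Fail to reject H₀.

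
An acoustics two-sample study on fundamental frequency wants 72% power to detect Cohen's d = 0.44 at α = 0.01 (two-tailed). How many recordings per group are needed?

z_{α/2} = 2.576, z_β = Φ⁻¹(0.72) = 0.583. For small effect (d = 0.44): n per group = 2(z_{α/2} + z_β)²/d² = 2(2.576 + 0.583)²/0.44² = 103.1 → 104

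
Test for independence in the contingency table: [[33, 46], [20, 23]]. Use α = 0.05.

χ² = 0.255. df = 1, critical = 3.841. Fail to reject H₀. No evidence of dependence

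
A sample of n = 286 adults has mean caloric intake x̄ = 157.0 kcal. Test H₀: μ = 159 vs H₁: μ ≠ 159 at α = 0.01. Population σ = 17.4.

z = (x̄ - μ₀)/(σ/√n) = (157.0 - 159)/(17.4/√286) = -1.944. Critical value: ±2.576. Since |-1.944| ≤ 2.576, Fail to reject H₀.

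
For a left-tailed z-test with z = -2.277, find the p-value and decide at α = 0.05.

p = P(Z < -2.277) = Φ(-2.277) ≈ 0.0114. Since p < 0.05, reject H₀ (significant) at α = 0.05.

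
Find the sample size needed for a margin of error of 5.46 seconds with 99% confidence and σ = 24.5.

n = (z*σ/E)² = (2.576×24.5/5.46)² = 133.6 → n = 134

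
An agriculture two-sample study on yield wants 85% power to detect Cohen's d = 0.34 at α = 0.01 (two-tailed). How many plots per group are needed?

z_{α/2} = 2.576, z_β = Φ⁻¹(0.85) = 1.036. For small effect (d = 0.34): n per group = 2(z_{α/2} + z_β)²/d² = 2(2.576 + 1.036)²/0.34² = 225.7 → 226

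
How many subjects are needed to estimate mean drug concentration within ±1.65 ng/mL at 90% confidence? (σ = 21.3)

n = (z*σ/E)² = (1.645×21.3/1.65)² = 450.9 → n = 451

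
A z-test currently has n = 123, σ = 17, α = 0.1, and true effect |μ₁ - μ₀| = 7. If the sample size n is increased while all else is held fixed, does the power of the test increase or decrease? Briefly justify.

Power increases: a larger n shrinks the standard error σ/√n, moving the sampling distribution under H₁ further from the critical value.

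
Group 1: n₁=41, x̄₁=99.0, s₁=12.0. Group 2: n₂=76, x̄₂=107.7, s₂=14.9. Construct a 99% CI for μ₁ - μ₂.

Difference = -8.7. SE = √(12.0²/41 + 14.9²/76) = 2.536. CI = (-15.23, -2.17)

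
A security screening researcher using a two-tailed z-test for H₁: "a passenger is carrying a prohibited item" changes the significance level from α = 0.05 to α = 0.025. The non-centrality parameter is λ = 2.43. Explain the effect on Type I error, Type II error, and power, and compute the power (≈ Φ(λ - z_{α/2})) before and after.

Decreasing α from 0.05 to 0.025:
• Type I error rate decreases (α is the Type I rate by definition).
• Critical value moves from z_{α/2} = 1.96 to 2.241, so power = Φ(λ - z_{α/2}) goes from Φ(2.43 - 1.96) = 0.681 to Φ(2.43 - 2.241) = 0.575.
• Type II error rate β = 1 - power therefore increases (0.319 → 0.425).
Appropriate when false positives are costly — here, detaining an innocent passenger — delay and inconvenience.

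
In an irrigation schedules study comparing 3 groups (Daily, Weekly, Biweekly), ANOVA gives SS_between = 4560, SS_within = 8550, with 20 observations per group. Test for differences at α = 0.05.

df_between = 2, df_within = 57. F = MS_between/MS_within = 2280.0/150.0 = 15.2. F_crit ≈ 3.159. Reject H₀. At least one mean differs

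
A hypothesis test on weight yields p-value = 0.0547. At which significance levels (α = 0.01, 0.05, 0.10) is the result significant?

p = 0.0547. Significant at: α = 0.1.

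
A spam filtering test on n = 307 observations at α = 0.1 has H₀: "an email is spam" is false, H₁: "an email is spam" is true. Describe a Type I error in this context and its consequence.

Type I error: rejecting H₀ when it is true — concluding that an email is spam when in fact it is not. Consequence: a legitimate email is sent to the spam folder and the user misses it.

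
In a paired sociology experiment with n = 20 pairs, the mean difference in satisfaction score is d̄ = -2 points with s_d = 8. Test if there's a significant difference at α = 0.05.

t = d̄/(s_d/√n) = -2/(8/√20) = -1.118. df = 19, critical t = ±2.093. Fail to reject H₀.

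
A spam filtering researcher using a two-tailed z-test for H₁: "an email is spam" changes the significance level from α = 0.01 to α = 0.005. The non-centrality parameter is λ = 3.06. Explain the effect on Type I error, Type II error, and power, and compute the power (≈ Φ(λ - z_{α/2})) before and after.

Decreasing α from 0.01 to 0.005:
• Type I error rate decreases (α is the Type I rate by definition).
• Critical value moves from z_{α/2} = 2.576 to 2.807, so power = Φ(λ - z_{α/2}) goes from Φ(3.06 - 2.576) = 0.686 to Φ(3.06 - 2.807) = 0.6.
• Type II error rate β = 1 - power therefore increases (0.314 → 0.4).
Appropriate when false positives are costly — here, a legitimate email is sent to the spam folder and the user misses it.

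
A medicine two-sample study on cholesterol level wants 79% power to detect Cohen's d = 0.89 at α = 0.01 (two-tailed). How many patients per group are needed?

z_{α/2} = 2.576, z_β = Φ⁻¹(0.79) = 0.806. For large effect (d = 0.89): n per group = 2(z_{α/2} + z_β)²/d² = 2(2.576 + 0.806)²/0.89² = 28.9 → 29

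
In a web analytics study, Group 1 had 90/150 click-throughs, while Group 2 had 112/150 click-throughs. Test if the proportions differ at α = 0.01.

p̂₁ = 0.6, p̂₂ = 0.747, pooled p̂ = 0.673. z = -2.708. Critical: ±2.576. Reject H₀.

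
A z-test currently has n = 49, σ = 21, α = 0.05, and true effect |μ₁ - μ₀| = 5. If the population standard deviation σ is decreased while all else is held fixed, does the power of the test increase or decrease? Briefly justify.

Power increases: a smaller σ shrinks the standard error σ/√n, moving the sampling distribution under H₁ further from the critical value.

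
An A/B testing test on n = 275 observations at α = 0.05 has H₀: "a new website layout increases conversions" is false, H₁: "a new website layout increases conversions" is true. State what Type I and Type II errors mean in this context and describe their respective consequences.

Type I (false positive): concluding that a new website layout increases conversions when it is not — rolling out a layout that doesn't actually help — wasted engineering effort. Type II (false negative): failing to conclude that a new website layout increases conversions when it is — discarding a layout that would have improved conversions — lost revenue. Which is costlier depends on domain priorities and is a judgement call rather than a statistical fact.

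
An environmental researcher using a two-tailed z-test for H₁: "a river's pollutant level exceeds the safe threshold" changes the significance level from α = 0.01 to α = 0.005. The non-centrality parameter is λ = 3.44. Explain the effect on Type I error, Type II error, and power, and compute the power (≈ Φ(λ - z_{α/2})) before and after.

Decreasing α from 0.01 to 0.005:
• Type I error rate decreases (α is the Type I rate by definition).
• Critical value moves from z_{α/2} = 2.576 to 2.807, so power = Φ(λ - z_{α/2}) goes from Φ(3.44 - 2.576) = 0.806 to Φ(3.44 - 2.807) = 0.737.
• Type II error rate β = 1 - power therefore increases (0.194 → 0.263).
Appropriate when false positives are costly — here, shutting down a compliant factory unnecessarily.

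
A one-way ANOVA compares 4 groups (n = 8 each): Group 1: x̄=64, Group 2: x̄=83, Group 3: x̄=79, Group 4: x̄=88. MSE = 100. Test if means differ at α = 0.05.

Grand mean = 78.5. SS_between = 2568.0, MS_between = 856.0. F = 8.56, F_crit ≈ 2.947. Reject H₀.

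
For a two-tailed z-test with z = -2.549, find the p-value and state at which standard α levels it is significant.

p = 2·P(Z > |-2.549|) = 2·(1 - Φ(2.549)) ≈ 0.0108. Significant at α = 0.1; Significant at α = 0.05.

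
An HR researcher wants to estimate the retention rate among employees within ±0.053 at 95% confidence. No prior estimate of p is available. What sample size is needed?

Conservative approach: use p = 0.5 (maximizes p(1-p) = 0.25). n = z²(0.25)/E² = 1.96²×0.25/0.053² = 341.9 → n = 342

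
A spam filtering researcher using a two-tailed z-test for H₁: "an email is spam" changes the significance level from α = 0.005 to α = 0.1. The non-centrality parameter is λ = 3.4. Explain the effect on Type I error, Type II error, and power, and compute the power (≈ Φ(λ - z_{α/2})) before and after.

Increasing α from 0.005 to 0.1:
• Type I error rate increases (α is the Type I rate by definition).
• Critical value moves from z_{α/2} = 2.807 to 1.645, so power = Φ(λ - z_{α/2}) goes from Φ(3.4 - 2.807) = 0.723 to Φ(3.4 - 1.645) = 0.96.
• Type II error rate β = 1 - power therefore decreases (0.277 → 0.04).
Appropriate when false negatives are costly — here, a spam email lands in the inbox.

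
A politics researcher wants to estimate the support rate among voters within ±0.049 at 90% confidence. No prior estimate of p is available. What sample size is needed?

Conservative approach: use p = 0.5 (maximizes p(1-p) = 0.25). n = z²(0.25)/E² = 1.645²×0.25/0.049² = 281.8 → n = 282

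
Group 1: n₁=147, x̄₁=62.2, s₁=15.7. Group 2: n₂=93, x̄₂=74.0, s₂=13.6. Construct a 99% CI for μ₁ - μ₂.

Difference = -11.8. SE = √(15.7²/147 + 13.6²/93) = 1.915. CI = (-16.73, -6.87)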